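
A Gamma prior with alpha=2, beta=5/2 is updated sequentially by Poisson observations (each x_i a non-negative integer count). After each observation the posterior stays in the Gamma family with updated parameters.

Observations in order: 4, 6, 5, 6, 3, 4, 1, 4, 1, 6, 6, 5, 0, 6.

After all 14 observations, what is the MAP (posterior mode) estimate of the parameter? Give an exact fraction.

116/33

obs 1: x=4 → posterior Gamma(6, 7/2)
obs 2: x=6 → posterior Gamma(12, 9/2)
obs 3: x=5 → posterior Gamma(17, 11/2)
obs 4: x=6 → posterior Gamma(23, 13/2)
obs 5: x=3 → posterior Gamma(26, 15/2)
obs 6: x=4 → posterior Gamma(30, 17/2)
obs 7: x=1 → posterior Gamma(31, 19/2)
obs 8: x=4 → posterior Gamma(35, 21/2)
obs 9: x=1 → posterior Gamma(36, 23/2)
obs 10: x=6 → posterior Gamma(42, 25/2)
obs 11: x=6 → posterior Gamma(48, 27/2)
obs 12: x=5 → posterior Gamma(53, 29/2)
obs 13: x=0 → posterior Gamma(53, 31/2)
obs 14: x=6 → posterior Gamma(59, 33/2)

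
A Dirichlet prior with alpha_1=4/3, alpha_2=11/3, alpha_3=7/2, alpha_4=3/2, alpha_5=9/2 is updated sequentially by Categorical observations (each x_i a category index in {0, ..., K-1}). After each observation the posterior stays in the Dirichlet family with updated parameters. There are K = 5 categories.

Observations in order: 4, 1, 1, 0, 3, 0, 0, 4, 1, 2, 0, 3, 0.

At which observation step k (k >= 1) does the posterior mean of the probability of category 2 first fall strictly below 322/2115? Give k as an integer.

obs 1: x=4 → posterior Dirichlet(4/3, 11/3, 7/2, 3/2, 11/2)
obs 2: x=1 → posterior Dirichlet(4/3, 14/3, 7/2, 3/2, 11/2)
obs 3: x=1 → posterior Dirichlet(4/3, 17/3, 7/2, 3/2, 11/2)
obs 4: x=0 → posterior Dirichlet(7/3, 17/3, 7/2, 3/2, 11/2)
obs 5: x=3 → posterior Dirichlet(7/3, 17/3, 7/2, 5/2, 11/2)
obs 6: x=0 → posterior Dirichlet(10/3, 17/3, 7/2, 5/2, 11/2)
obs 7: x=0 → posterior Dirichlet(13/3, 17/3, 7/2, 5/2, 11/2)
obs 8: x=4 → posterior Dirichlet(13/3, 17/3, 7/2, 5/2, 13/2)
obs 9: x=1 → posterior Dirichlet(13/3, 20/3, 7/2, 5/2, 13/2)
obs 10: x=2 → posterior Dirichlet(13/3, 20/3, 9/2, 5/2, 13/2)
obs 11: x=0 → posterior Dirichlet(16/3, 20/3, 9/2, 5/2, 13/2)
obs 12: x=3 → posterior Dirichlet(16/3, 20/3, 9/2, 7/2, 13/2)
obs 13: x=0 → posterior Dirichlet(19/3, 20/3, 9/2, 7/2, 13/2)

k = 9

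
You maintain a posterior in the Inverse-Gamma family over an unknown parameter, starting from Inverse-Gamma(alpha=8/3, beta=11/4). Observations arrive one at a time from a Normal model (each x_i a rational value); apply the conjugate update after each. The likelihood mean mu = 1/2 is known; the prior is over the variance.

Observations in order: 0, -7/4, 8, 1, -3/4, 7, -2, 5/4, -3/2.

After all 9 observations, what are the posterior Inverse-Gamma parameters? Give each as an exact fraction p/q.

obs 1: x=0 → posterior Inverse-Gamma(19/6, 23/8)
obs 2: x=-7/4 → posterior Inverse-Gamma(11/3, 173/32)
obs 3: x=8 → posterior Inverse-Gamma(25/6, 1073/32)
obs 4: x=1 → posterior Inverse-Gamma(14/3, 1077/32)
obs 5: x=-3/4 → posterior Inverse-Gamma(31/6, 551/16)
obs 6: x=7 → posterior Inverse-Gamma(17/3, 889/16)
obs 7: x=-2 → posterior Inverse-Gamma(37/6, 939/16)
obs 8: x=5/4 → posterior Inverse-Gamma(20/3, 1887/32)
obs 9: x=-3/2 → posterior Inverse-Gamma(43/6, 1951/32)

alpha=43/6, beta=1951/32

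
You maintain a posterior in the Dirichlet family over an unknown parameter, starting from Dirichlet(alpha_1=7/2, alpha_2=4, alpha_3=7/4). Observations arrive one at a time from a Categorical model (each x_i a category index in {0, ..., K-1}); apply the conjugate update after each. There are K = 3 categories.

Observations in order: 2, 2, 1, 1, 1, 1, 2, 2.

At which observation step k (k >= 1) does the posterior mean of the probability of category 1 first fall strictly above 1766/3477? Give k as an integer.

obs 1: x=2 → posterior Dirichlet(7/2, 4, 11/4)
obs 2: x=2 → posterior Dirichlet(7/2, 4, 15/4)
obs 3: x=1 → posterior Dirichlet(7/2, 5, 15/4)
obs 4: x=1 → posterior Dirichlet(7/2, 6, 15/4)
obs 5: x=1 → posterior Dirichlet(7/2, 7, 15/4)
obs 6: x=1 → posterior Dirichlet(7/2, 8, 15/4)
obs 7: x=2 → posterior Dirichlet(7/2, 8, 19/4)
obs 8: x=2 → posterior Dirichlet(7/2, 8, 23/4)

k = 6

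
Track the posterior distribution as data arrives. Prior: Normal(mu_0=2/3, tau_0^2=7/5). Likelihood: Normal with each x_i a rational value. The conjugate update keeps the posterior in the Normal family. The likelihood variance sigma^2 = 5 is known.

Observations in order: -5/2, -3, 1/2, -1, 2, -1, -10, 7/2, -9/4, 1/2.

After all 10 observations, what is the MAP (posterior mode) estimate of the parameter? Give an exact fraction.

obs 1: x=-5/2 → posterior Normal(-5/192, 35/32)
obs 2: x=-3 → posterior Normal(-131/234, 35/39)
obs 3: x=1/2 → posterior Normal(-55/138, 35/46)
obs 4: x=-1 → posterior Normal(-76/159, 35/53)
obs 5: x=2 → posterior Normal(-17/90, 7/12)
obs 6: x=-1 → posterior Normal(-55/201, 35/67)
obs 7: x=-10 → posterior Normal(-265/222, 35/74)
obs 8: x=7/2 → posterior Normal(-383/486, 35/81)
obs 9: x=-9/4 → posterior Normal(-955/1056, 35/88)
obs 10: x=1/2 → posterior Normal(-913/1140, 7/19)

-913/1140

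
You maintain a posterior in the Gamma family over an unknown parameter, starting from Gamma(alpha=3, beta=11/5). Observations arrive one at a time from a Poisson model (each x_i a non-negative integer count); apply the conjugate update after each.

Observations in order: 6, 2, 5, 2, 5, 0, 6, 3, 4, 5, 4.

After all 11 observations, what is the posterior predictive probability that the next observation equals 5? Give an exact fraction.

obs 1: x=6 → posterior Gamma(9, 16/5)
obs 2: x=2 → posterior Gamma(11, 21/5)
obs 3: x=5 → posterior Gamma(16, 26/5)
obs 4: x=2 → posterior Gamma(18, 31/5)
obs 5: x=5 → posterior Gamma(23, 36/5)
obs 6: x=0 → posterior Gamma(23, 41/5)
obs 7: x=6 → posterior Gamma(29, 46/5)
obs 8: x=3 → posterior Gamma(32, 51/5)
obs 9: x=4 → posterior Gamma(36, 56/5)
obs 10: x=5 → posterior Gamma(41, 61/5)
obs 11: x=4 → posterior Gamma(45, 66/5)

45149338929307468279334122957003093328338189137996924457817262267093851825711843849011200000/365525294722252962118766811943425968476232219186763957871703669276750377377622354857463806001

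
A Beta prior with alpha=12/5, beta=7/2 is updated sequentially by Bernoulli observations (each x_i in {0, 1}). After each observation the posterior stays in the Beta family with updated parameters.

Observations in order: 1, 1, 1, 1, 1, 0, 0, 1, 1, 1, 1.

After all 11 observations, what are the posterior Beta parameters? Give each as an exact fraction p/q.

obs 1: x=1 → posterior Beta(17/5, 7/2)
obs 2: x=1 → posterior Beta(22/5, 7/2)
obs 3: x=1 → posterior Beta(27/5, 7/2)
obs 4: x=1 → posterior Beta(32/5, 7/2)
obs 5: x=1 → posterior Beta(37/5, 7/2)
obs 6: x=0 → posterior Beta(37/5, 9/2)
obs 7: x=0 → posterior Beta(37/5, 11/2)
obs 8: x=1 → posterior Beta(42/5, 11/2)
obs 9: x=1 → posterior Beta(47/5, 11/2)
obs 10: x=1 → posterior Beta(52/5, 11/2)
obs 11: x=1 → posterior Beta(57/5, 11/2)

alpha=57/5, beta=11/2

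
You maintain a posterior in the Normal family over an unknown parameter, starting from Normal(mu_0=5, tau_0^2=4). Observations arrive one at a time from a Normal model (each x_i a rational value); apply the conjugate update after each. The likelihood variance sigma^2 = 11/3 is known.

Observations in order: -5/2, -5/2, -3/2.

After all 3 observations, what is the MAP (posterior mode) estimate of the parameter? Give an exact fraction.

obs 1: x=-5/2 → posterior Normal(25/23, 44/23)
obs 2: x=-5/2 → posterior Normal(-1/7, 44/35)
obs 3: x=-3/2 → posterior Normal(-23/47, 44/47)

-23/47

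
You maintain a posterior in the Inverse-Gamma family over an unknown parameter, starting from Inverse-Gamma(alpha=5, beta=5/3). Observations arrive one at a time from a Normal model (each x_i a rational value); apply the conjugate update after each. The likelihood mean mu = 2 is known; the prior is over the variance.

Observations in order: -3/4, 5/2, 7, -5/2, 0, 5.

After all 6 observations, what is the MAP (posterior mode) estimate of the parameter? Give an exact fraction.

3331/864

obs 1: x=-3/4 → posterior Inverse-Gamma(11/2, 523/96)
obs 2: x=5/2 → posterior Inverse-Gamma(6, 535/96)
obs 3: x=7 → posterior Inverse-Gamma(13/2, 1735/96)
obs 4: x=-5/2 → posterior Inverse-Gamma(7, 2707/96)
obs 5: x=0 → posterior Inverse-Gamma(15/2, 2899/96)
obs 6: x=5 → posterior Inverse-Gamma(8, 3331/96)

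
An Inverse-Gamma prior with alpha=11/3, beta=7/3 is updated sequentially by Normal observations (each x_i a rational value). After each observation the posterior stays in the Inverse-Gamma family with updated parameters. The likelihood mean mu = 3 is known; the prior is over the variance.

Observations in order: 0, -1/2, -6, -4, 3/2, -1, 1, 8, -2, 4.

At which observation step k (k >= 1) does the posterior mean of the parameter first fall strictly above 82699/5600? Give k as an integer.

obs 1: x=0 → posterior Inverse-Gamma(25/6, 41/6)
obs 2: x=-1/2 → posterior Inverse-Gamma(14/3, 311/24)
obs 3: x=-6 → posterior Inverse-Gamma(31/6, 1283/24)
obs 4: x=-4 → posterior Inverse-Gamma(17/3, 1871/24)
obs 5: x=3/2 → posterior Inverse-Gamma(37/6, 949/12)
obs 6: x=-1 → posterior Inverse-Gamma(20/3, 1045/12)
obs 7: x=1 → posterior Inverse-Gamma(43/6, 1069/12)
obs 8: x=8 → posterior Inverse-Gamma(23/3, 1219/12)
obs 9: x=-2 → posterior Inverse-Gamma(49/6, 1369/12)
obs 10: x=4 → posterior Inverse-Gamma(26/3, 1375/12)

k = 4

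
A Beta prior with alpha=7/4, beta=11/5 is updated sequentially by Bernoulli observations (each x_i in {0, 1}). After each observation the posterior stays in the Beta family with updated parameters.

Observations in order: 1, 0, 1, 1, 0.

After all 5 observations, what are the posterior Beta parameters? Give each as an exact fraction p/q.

alpha=19/4, beta=21/5

obs 1: x=1 → posterior Beta(11/4, 11/5)
obs 2: x=0 → posterior Beta(11/4, 16/5)
obs 3: x=1 → posterior Beta(15/4, 16/5)
obs 4: x=1 → posterior Beta(19/4, 16/5)
obs 5: x=0 → posterior Beta(19/4, 21/5)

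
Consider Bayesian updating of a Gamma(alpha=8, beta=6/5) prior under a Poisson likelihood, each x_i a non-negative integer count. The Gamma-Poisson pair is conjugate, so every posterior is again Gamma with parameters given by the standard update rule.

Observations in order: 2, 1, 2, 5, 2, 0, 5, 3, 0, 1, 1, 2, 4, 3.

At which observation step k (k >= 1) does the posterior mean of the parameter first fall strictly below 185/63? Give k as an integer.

k = 6

obs 1: x=2 → posterior Gamma(10, 11/5)
obs 2: x=1 → posterior Gamma(11, 16/5)
obs 3: x=2 → posterior Gamma(13, 21/5)
obs 4: x=5 → posterior Gamma(18, 26/5)
obs 5: x=2 → posterior Gamma(20, 31/5)
obs 6: x=0 → posterior Gamma(20, 36/5)
obs 7: x=5 → posterior Gamma(25, 41/5)
obs 8: x=3 → posterior Gamma(28, 46/5)
obs 9: x=0 → posterior Gamma(28, 51/5)
obs 10: x=1 → posterior Gamma(29, 56/5)
obs 11: x=1 → posterior Gamma(30, 61/5)
obs 12: x=2 → posterior Gamma(32, 66/5)
obs 13: x=4 → posterior Gamma(36, 71/5)
obs 14: x=3 → posterior Gamma(39, 76/5)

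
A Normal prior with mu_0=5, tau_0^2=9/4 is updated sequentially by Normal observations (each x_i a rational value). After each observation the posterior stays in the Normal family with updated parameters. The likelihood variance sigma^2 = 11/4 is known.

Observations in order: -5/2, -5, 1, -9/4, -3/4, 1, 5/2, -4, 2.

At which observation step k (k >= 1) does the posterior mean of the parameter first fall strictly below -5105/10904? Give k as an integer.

obs 1: x=-5/2 → posterior Normal(13/8, 99/80)
obs 2: x=-5 → posterior Normal(-25/58, 99/116)
obs 3: x=1 → posterior Normal(-7/76, 99/152)
obs 4: x=-9/4 → posterior Normal(-95/188, 99/188)
obs 5: x=-3/4 → posterior Normal(-61/112, 99/224)
obs 6: x=1 → posterior Normal(-43/130, 99/260)
obs 7: x=5/2 → posterior Normal(1/74, 99/296)
obs 8: x=-4 → posterior Normal(-35/83, 99/332)
obs 9: x=2 → posterior Normal(-17/92, 99/368)

k = 4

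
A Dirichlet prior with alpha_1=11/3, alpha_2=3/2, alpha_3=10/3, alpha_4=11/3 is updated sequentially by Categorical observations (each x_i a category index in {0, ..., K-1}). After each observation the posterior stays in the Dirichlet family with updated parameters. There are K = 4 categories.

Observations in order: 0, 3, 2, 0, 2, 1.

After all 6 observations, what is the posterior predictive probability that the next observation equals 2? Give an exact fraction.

32/109

obs 1: x=0 → posterior Dirichlet(14/3, 3/2, 10/3, 11/3)
obs 2: x=3 → posterior Dirichlet(14/3, 3/2, 10/3, 14/3)
obs 3: x=2 → posterior Dirichlet(14/3, 3/2, 13/3, 14/3)
obs 4: x=0 → posterior Dirichlet(17/3, 3/2, 13/3, 14/3)
obs 5: x=2 → posterior Dirichlet(17/3, 3/2, 16/3, 14/3)
obs 6: x=1 → posterior Dirichlet(17/3, 5/2, 16/3, 14/3)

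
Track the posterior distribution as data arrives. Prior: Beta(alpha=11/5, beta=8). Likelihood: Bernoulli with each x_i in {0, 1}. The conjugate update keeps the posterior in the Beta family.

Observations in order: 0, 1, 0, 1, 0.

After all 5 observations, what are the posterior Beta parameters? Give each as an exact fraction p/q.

alpha=21/5, beta=11

obs 1: x=0 → posterior Beta(11/5, 9)
obs 2: x=1 → posterior Beta(16/5, 9)
obs 3: x=0 → posterior Beta(16/5, 10)
obs 4: x=1 → posterior Beta(21/5, 10)
obs 5: x=0 → posterior Beta(21/5, 11)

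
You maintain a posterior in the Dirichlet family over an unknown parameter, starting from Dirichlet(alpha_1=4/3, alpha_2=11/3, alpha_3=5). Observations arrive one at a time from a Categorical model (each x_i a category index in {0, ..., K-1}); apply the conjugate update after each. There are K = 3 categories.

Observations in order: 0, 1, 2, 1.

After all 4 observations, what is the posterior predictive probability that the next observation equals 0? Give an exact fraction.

obs 1: x=0 → posterior Dirichlet(7/3, 11/3, 5)
obs 2: x=1 → posterior Dirichlet(7/3, 14/3, 5)
obs 3: x=2 → posterior Dirichlet(7/3, 14/3, 6)
obs 4: x=1 → posterior Dirichlet(7/3, 17/3, 6)

1/6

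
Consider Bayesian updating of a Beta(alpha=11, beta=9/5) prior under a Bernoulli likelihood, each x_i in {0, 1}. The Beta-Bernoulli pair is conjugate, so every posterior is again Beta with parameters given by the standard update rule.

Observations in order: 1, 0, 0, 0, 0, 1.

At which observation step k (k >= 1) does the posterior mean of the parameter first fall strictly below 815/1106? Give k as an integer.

k = 4

obs 1: x=1 → posterior Beta(12, 9/5)
obs 2: x=0 → posterior Beta(12, 14/5)
obs 3: x=0 → posterior Beta(12, 19/5)
obs 4: x=0 → posterior Beta(12, 24/5)
obs 5: x=0 → posterior Beta(12, 29/5)
obs 6: x=1 → posterior Beta(13, 29/5)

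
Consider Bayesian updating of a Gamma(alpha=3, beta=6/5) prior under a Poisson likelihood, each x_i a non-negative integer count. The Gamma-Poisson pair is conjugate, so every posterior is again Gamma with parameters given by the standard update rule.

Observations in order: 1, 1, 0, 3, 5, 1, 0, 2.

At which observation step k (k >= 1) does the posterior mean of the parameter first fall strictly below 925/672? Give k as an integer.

k = 3

obs 1: x=1 → posterior Gamma(4, 11/5)
obs 2: x=1 → posterior Gamma(5, 16/5)
obs 3: x=0 → posterior Gamma(5, 21/5)
obs 4: x=3 → posterior Gamma(8, 26/5)
obs 5: x=5 → posterior Gamma(13, 31/5)
obs 6: x=1 → posterior Gamma(14, 36/5)
obs 7: x=0 → posterior Gamma(14, 41/5)
obs 8: x=2 → posterior Gamma(16, 46/5)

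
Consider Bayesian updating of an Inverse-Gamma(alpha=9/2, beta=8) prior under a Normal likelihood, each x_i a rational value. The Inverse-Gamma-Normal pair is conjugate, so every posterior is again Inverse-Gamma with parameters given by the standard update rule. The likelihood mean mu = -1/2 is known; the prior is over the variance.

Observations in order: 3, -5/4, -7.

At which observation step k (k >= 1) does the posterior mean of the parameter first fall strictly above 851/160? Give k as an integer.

k = 3

obs 1: x=3 → posterior Inverse-Gamma(5, 113/8)
obs 2: x=-5/4 → posterior Inverse-Gamma(11/2, 461/32)
obs 3: x=-7 → posterior Inverse-Gamma(6, 1137/32)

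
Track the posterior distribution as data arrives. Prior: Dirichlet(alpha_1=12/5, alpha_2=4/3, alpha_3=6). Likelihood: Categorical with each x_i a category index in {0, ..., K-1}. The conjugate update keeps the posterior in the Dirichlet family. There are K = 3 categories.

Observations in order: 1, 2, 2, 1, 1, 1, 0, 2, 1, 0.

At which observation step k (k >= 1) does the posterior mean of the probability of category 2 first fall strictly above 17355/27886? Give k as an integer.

k = 3

obs 1: x=1 → posterior Dirichlet(12/5, 7/3, 6)
obs 2: x=2 → posterior Dirichlet(12/5, 7/3, 7)
obs 3: x=2 → posterior Dirichlet(12/5, 7/3, 8)
obs 4: x=1 → posterior Dirichlet(12/5, 10/3, 8)
obs 5: x=1 → posterior Dirichlet(12/5, 13/3, 8)
obs 6: x=1 → posterior Dirichlet(12/5, 16/3, 8)
obs 7: x=0 → posterior Dirichlet(17/5, 16/3, 8)
obs 8: x=2 → posterior Dirichlet(17/5, 16/3, 9)
obs 9: x=1 → posterior Dirichlet(17/5, 19/3, 9)
obs 10: x=0 → posterior Dirichlet(22/5, 19/3, 9)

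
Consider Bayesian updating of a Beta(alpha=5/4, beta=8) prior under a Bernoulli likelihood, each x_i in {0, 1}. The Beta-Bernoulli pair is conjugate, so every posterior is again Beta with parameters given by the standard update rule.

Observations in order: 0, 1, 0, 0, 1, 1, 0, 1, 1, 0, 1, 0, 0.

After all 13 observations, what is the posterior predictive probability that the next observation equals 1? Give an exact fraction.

29/89

obs 1: x=0 → posterior Beta(5/4, 9)
obs 2: x=1 → posterior Beta(9/4, 9)
obs 3: x=0 → posterior Beta(9/4, 10)
obs 4: x=0 → posterior Beta(9/4, 11)
obs 5: x=1 → posterior Beta(13/4, 11)
obs 6: x=1 → posterior Beta(17/4, 11)
obs 7: x=0 → posterior Beta(17/4, 12)
obs 8: x=1 → posterior Beta(21/4, 12)
obs 9: x=1 → posterior Beta(25/4, 12)
obs 10: x=0 → posterior Beta(25/4, 13)
obs 11: x=1 → posterior Beta(29/4, 13)
obs 12: x=0 → posterior Beta(29/4, 14)
obs 13: x=0 → posterior Beta(29/4, 15)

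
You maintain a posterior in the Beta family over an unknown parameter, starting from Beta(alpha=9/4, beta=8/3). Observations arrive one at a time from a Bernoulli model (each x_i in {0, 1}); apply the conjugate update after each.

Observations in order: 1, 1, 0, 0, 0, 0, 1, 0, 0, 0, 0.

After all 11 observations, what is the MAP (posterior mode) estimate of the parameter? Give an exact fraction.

51/167

obs 1: x=1 → posterior Beta(13/4, 8/3)
obs 2: x=1 → posterior Beta(17/4, 8/3)
obs 3: x=0 → posterior Beta(17/4, 11/3)
obs 4: x=0 → posterior Beta(17/4, 14/3)
obs 5: x=0 → posterior Beta(17/4, 17/3)
obs 6: x=0 → posterior Beta(17/4, 20/3)
obs 7: x=1 → posterior Beta(21/4, 20/3)
obs 8: x=0 → posterior Beta(21/4, 23/3)
obs 9: x=0 → posterior Beta(21/4, 26/3)
obs 10: x=0 → posterior Beta(21/4, 29/3)
obs 11: x=0 → posterior Beta(21/4, 32/3)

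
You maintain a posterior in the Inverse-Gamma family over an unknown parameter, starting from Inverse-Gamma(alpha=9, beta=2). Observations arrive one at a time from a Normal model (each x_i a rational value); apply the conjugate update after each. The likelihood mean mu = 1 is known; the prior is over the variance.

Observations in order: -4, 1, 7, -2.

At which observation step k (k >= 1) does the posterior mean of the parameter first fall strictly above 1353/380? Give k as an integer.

obs 1: x=-4 → posterior Inverse-Gamma(19/2, 29/2)
obs 2: x=1 → posterior Inverse-Gamma(10, 29/2)
obs 3: x=7 → posterior Inverse-Gamma(21/2, 65/2)
obs 4: x=-2 → posterior Inverse-Gamma(11, 37)

k = 4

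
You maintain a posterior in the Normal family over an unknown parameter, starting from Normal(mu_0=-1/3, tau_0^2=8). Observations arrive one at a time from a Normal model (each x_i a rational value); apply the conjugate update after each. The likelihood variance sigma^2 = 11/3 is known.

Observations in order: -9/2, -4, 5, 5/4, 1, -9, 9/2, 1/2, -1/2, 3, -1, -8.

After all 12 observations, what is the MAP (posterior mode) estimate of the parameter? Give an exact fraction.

obs 1: x=-9/2 → posterior Normal(-67/21, 88/35)
obs 2: x=-4 → posterior Normal(-623/177, 88/59)
obs 3: x=5 → posterior Normal(-263/249, 88/83)
obs 4: x=5/4 → posterior Normal(-173/321, 88/107)
obs 5: x=1 → posterior Normal(-101/393, 88/131)
obs 6: x=-9 → posterior Normal(-749/465, 88/155)
obs 7: x=9/2 → posterior Normal(-425/537, 88/179)
obs 8: x=1/2 → posterior Normal(-389/609, 88/203)
obs 9: x=-1/2 → posterior Normal(-425/681, 88/227)
obs 10: x=3 → posterior Normal(-209/753, 88/251)
obs 11: x=-1 → posterior Normal(-281/825, 8/25)
obs 12: x=-8 → posterior Normal(-857/897, 88/299)

-857/897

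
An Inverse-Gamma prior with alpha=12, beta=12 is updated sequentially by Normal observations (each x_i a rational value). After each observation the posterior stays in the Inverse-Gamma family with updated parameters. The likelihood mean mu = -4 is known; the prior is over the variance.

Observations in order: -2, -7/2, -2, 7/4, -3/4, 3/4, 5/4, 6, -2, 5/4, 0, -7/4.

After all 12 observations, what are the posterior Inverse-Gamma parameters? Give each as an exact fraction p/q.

alpha=18, beta=2229/16

obs 1: x=-2 → posterior Inverse-Gamma(25/2, 14)
obs 2: x=-7/2 → posterior Inverse-Gamma(13, 113/8)
obs 3: x=-2 → posterior Inverse-Gamma(27/2, 129/8)
obs 4: x=7/4 → posterior Inverse-Gamma(14, 1045/32)
obs 5: x=-3/4 → posterior Inverse-Gamma(29/2, 607/16)
obs 6: x=3/4 → posterior Inverse-Gamma(15, 1575/32)
obs 7: x=5/4 → posterior Inverse-Gamma(31/2, 63)
obs 8: x=6 → posterior Inverse-Gamma(16, 113)
obs 9: x=-2 → posterior Inverse-Gamma(33/2, 115)
obs 10: x=5/4 → posterior Inverse-Gamma(17, 4121/32)
obs 11: x=0 → posterior Inverse-Gamma(35/2, 4377/32)
obs 12: x=-7/4 → posterior Inverse-Gamma(18, 2229/16)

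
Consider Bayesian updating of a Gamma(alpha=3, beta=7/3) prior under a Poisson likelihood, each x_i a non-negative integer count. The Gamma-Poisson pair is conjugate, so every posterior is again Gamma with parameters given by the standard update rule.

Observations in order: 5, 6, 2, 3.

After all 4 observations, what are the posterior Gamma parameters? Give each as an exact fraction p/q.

alpha=19, beta=19/3

obs 1: x=5 → posterior Gamma(8, 10/3)
obs 2: x=6 → posterior Gamma(14, 13/3)
obs 3: x=2 → posterior Gamma(16, 16/3)
obs 4: x=3 → posterior Gamma(19, 19/3)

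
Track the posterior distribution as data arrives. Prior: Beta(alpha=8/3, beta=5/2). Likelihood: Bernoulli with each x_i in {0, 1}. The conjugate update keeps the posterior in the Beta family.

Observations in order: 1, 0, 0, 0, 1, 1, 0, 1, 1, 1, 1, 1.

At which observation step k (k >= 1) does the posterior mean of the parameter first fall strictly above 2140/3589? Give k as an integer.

k = 11

obs 1: x=1 → posterior Beta(11/3, 5/2)
obs 2: x=0 → posterior Beta(11/3, 7/2)
obs 3: x=0 → posterior Beta(11/3, 9/2)
obs 4: x=0 → posterior Beta(11/3, 11/2)
obs 5: x=1 → posterior Beta(14/3, 11/2)
obs 6: x=1 → posterior Beta(17/3, 11/2)
obs 7: x=0 → posterior Beta(17/3, 13/2)
obs 8: x=1 → posterior Beta(20/3, 13/2)
obs 9: x=1 → posterior Beta(23/3, 13/2)
obs 10: x=1 → posterior Beta(26/3, 13/2)
obs 11: x=1 → posterior Beta(29/3, 13/2)
obs 12: x=1 → posterior Beta(32/3, 13/2)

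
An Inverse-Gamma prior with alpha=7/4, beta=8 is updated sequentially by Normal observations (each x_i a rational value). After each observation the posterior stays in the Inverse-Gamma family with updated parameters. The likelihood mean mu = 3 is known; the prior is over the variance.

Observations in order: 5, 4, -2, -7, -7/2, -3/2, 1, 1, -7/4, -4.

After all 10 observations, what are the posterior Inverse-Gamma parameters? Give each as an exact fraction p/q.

alpha=27/4, beta=4609/32

obs 1: x=5 → posterior Inverse-Gamma(9/4, 10)
obs 2: x=4 → posterior Inverse-Gamma(11/4, 21/2)
obs 3: x=-2 → posterior Inverse-Gamma(13/4, 23)
obs 4: x=-7 → posterior Inverse-Gamma(15/4, 73)
obs 5: x=-7/2 → posterior Inverse-Gamma(17/4, 753/8)
obs 6: x=-3/2 → posterior Inverse-Gamma(19/4, 417/4)
obs 7: x=1 → posterior Inverse-Gamma(21/4, 425/4)
obs 8: x=1 → posterior Inverse-Gamma(23/4, 433/4)
obs 9: x=-7/4 → posterior Inverse-Gamma(25/4, 3825/32)
obs 10: x=-4 → posterior Inverse-Gamma(27/4, 4609/32)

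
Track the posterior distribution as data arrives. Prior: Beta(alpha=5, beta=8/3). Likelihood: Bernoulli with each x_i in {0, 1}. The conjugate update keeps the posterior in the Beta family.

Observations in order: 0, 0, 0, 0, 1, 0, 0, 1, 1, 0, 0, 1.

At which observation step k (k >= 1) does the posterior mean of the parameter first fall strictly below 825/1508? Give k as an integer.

k = 2

obs 1: x=0 → posterior Beta(5, 11/3)
obs 2: x=0 → posterior Beta(5, 14/3)
obs 3: x=0 → posterior Beta(5, 17/3)
obs 4: x=0 → posterior Beta(5, 20/3)
obs 5: x=1 → posterior Beta(6, 20/3)
obs 6: x=0 → posterior Beta(6, 23/3)
obs 7: x=0 → posterior Beta(6, 26/3)
obs 8: x=1 → posterior Beta(7, 26/3)
obs 9: x=1 → posterior Beta(8, 26/3)
obs 10: x=0 → posterior Beta(8, 29/3)
obs 11: x=0 → posterior Beta(8, 32/3)
obs 12: x=1 → posterior Beta(9, 32/3)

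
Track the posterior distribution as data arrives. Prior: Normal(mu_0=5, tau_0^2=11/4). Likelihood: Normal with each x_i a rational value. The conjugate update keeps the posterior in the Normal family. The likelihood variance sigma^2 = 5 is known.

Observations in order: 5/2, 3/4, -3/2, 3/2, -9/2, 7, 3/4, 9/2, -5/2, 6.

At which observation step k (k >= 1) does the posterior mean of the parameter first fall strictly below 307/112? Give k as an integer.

k = 3

obs 1: x=5/2 → posterior Normal(255/62, 55/31)
obs 2: x=3/4 → posterior Normal(181/56, 55/42)
obs 3: x=-3/2 → posterior Normal(9/4, 55/53)
obs 4: x=3/2 → posterior Normal(543/256, 55/64)
obs 5: x=-9/2 → posterior Normal(23/20, 11/15)
obs 6: x=7 → posterior Normal(653/344, 55/86)
obs 7: x=3/4 → posterior Normal(343/194, 55/97)
obs 8: x=9/2 → posterior Normal(221/108, 55/108)
obs 9: x=-5/2 → posterior Normal(387/238, 55/119)
obs 10: x=6 → posterior Normal(519/260, 11/26)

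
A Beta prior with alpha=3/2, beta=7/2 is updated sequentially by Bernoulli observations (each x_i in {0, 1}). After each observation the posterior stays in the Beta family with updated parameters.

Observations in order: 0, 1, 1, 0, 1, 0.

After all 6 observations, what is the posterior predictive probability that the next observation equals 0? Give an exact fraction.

13/22

obs 1: x=0 → posterior Beta(3/2, 9/2)
obs 2: x=1 → posterior Beta(5/2, 9/2)
obs 3: x=1 → posterior Beta(7/2, 9/2)
obs 4: x=0 → posterior Beta(7/2, 11/2)
obs 5: x=1 → posterior Beta(9/2, 11/2)
obs 6: x=0 → posterior Beta(9/2, 13/2)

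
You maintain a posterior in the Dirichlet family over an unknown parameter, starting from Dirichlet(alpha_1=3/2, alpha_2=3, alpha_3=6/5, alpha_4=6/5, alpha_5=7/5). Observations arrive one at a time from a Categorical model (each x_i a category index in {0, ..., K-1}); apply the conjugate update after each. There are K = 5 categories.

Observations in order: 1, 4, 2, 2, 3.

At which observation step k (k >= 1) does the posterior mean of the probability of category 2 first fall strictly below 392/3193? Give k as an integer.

obs 1: x=1 → posterior Dirichlet(3/2, 4, 6/5, 6/5, 7/5)
obs 2: x=4 → posterior Dirichlet(3/2, 4, 6/5, 6/5, 12/5)
obs 3: x=2 → posterior Dirichlet(3/2, 4, 11/5, 6/5, 12/5)
obs 4: x=2 → posterior Dirichlet(3/2, 4, 16/5, 6/5, 12/5)
obs 5: x=3 → posterior Dirichlet(3/2, 4, 16/5, 11/5, 12/5)

k = 2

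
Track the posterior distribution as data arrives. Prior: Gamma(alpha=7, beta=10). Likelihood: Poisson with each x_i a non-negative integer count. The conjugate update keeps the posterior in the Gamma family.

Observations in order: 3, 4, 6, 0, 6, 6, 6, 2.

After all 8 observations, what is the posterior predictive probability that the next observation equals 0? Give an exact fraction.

obs 1: x=3 → posterior Gamma(10, 11)
obs 2: x=4 → posterior Gamma(14, 12)
obs 3: x=6 → posterior Gamma(20, 13)
obs 4: x=0 → posterior Gamma(20, 14)
obs 5: x=6 → posterior Gamma(26, 15)
obs 6: x=6 → posterior Gamma(32, 16)
obs 7: x=6 → posterior Gamma(38, 17)
obs 8: x=2 → posterior Gamma(40, 18)

162517526629032594911616322214684076451054145765376/1413006104539009638843035501053457425807904438071201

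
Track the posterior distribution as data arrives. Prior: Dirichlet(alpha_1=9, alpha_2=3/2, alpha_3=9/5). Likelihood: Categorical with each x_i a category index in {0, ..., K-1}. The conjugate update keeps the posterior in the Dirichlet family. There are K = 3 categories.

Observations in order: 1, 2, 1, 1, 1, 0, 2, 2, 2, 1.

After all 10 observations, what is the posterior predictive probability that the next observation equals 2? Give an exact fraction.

obs 1: x=1 → posterior Dirichlet(9, 5/2, 9/5)
obs 2: x=2 → posterior Dirichlet(9, 5/2, 14/5)
obs 3: x=1 → posterior Dirichlet(9, 7/2, 14/5)
obs 4: x=1 → posterior Dirichlet(9, 9/2, 14/5)
obs 5: x=1 → posterior Dirichlet(9, 11/2, 14/5)
obs 6: x=0 → posterior Dirichlet(10, 11/2, 14/5)
obs 7: x=2 → posterior Dirichlet(10, 11/2, 19/5)
obs 8: x=2 → posterior Dirichlet(10, 11/2, 24/5)
obs 9: x=2 → posterior Dirichlet(10, 11/2, 29/5)
obs 10: x=1 → posterior Dirichlet(10, 13/2, 29/5)

58/223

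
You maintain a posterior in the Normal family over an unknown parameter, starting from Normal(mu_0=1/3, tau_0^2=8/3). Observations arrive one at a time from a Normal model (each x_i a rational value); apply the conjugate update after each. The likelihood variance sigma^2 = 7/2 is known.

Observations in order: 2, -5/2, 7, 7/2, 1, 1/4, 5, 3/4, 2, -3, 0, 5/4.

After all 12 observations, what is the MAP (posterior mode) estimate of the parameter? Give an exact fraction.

obs 1: x=2 → posterior Normal(39/37, 56/37)
obs 2: x=-5/2 → posterior Normal(-1/53, 56/53)
obs 3: x=7 → posterior Normal(37/23, 56/69)
obs 4: x=7/2 → posterior Normal(167/85, 56/85)
obs 5: x=1 → posterior Normal(183/101, 56/101)
obs 6: x=1/4 → posterior Normal(187/117, 56/117)
obs 7: x=5 → posterior Normal(267/133, 8/19)
obs 8: x=3/4 → posterior Normal(279/149, 56/149)
obs 9: x=2 → posterior Normal(311/165, 56/165)
obs 10: x=-3 → posterior Normal(263/181, 56/181)
obs 11: x=0 → posterior Normal(263/197, 56/197)
obs 12: x=5/4 → posterior Normal(283/213, 56/213)

283/213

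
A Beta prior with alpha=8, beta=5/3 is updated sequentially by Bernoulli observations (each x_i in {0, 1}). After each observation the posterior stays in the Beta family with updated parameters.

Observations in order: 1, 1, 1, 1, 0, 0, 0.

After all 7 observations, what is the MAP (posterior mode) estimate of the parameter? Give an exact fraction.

obs 1: x=1 → posterior Beta(9, 5/3)
obs 2: x=1 → posterior Beta(10, 5/3)
obs 3: x=1 → posterior Beta(11, 5/3)
obs 4: x=1 → posterior Beta(12, 5/3)
obs 5: x=0 → posterior Beta(12, 8/3)
obs 6: x=0 → posterior Beta(12, 11/3)
obs 7: x=0 → posterior Beta(12, 14/3)

3/4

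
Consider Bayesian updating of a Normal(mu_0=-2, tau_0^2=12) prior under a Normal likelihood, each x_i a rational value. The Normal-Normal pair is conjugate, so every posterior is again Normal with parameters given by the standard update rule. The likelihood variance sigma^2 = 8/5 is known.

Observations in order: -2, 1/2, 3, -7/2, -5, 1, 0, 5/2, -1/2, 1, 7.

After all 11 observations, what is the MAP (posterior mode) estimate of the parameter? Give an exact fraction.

56/167

obs 1: x=-2 → posterior Normal(-2, 24/17)
obs 2: x=1/2 → posterior Normal(-53/64, 3/4)
obs 3: x=3 → posterior Normal(37/94, 24/47)
obs 4: x=-7/2 → posterior Normal(-17/31, 12/31)
obs 5: x=-5 → posterior Normal(-109/77, 24/77)
obs 6: x=1 → posterior Normal(-47/46, 6/23)
obs 7: x=0 → posterior Normal(-94/107, 24/107)
obs 8: x=5/2 → posterior Normal(-113/244, 12/61)
obs 9: x=-1/2 → posterior Normal(-64/137, 24/137)
obs 10: x=1 → posterior Normal(-49/152, 3/19)
obs 11: x=7 → posterior Normal(56/167, 24/167)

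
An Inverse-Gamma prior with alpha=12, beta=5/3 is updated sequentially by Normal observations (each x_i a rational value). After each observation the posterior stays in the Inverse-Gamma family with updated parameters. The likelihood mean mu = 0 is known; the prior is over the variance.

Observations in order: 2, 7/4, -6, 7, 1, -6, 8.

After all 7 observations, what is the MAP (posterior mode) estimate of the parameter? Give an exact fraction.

857/144

obs 1: x=2 → posterior Inverse-Gamma(25/2, 11/3)
obs 2: x=7/4 → posterior Inverse-Gamma(13, 499/96)
obs 3: x=-6 → posterior Inverse-Gamma(27/2, 2227/96)
obs 4: x=7 → posterior Inverse-Gamma(14, 4579/96)
obs 5: x=1 → posterior Inverse-Gamma(29/2, 4627/96)
obs 6: x=-6 → posterior Inverse-Gamma(15, 6355/96)
obs 7: x=8 → posterior Inverse-Gamma(31/2, 9427/96)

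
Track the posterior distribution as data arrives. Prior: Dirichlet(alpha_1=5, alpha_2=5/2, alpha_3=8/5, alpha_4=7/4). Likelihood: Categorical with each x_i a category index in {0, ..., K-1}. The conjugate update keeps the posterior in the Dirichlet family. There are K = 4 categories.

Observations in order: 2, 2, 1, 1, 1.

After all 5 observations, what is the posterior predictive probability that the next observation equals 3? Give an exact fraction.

35/317

obs 1: x=2 → posterior Dirichlet(5, 5/2, 13/5, 7/4)
obs 2: x=2 → posterior Dirichlet(5, 5/2, 18/5, 7/4)
obs 3: x=1 → posterior Dirichlet(5, 7/2, 18/5, 7/4)
obs 4: x=1 → posterior Dirichlet(5, 9/2, 18/5, 7/4)
obs 5: x=1 → posterior Dirichlet(5, 11/2, 18/5, 7/4)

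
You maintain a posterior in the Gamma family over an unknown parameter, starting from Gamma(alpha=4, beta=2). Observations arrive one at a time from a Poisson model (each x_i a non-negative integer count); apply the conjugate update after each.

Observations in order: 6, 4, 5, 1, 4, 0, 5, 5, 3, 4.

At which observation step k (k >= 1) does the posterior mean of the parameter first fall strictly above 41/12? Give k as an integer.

obs 1: x=6 → posterior Gamma(10, 3)
obs 2: x=4 → posterior Gamma(14, 4)
obs 3: x=5 → posterior Gamma(19, 5)
obs 4: x=1 → posterior Gamma(20, 6)
obs 5: x=4 → posterior Gamma(24, 7)
obs 6: x=0 → posterior Gamma(24, 8)
obs 7: x=5 → posterior Gamma(29, 9)
obs 8: x=5 → posterior Gamma(34, 10)
obs 9: x=3 → posterior Gamma(37, 11)
obs 10: x=4 → posterior Gamma(41, 12)

k = 2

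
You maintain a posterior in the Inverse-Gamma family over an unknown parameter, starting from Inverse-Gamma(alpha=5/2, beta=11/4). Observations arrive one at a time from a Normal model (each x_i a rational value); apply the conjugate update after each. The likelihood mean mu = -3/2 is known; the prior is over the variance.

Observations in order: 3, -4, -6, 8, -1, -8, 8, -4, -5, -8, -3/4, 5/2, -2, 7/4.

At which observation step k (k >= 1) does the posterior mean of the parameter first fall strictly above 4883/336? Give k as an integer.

obs 1: x=3 → posterior Inverse-Gamma(3, 103/8)
obs 2: x=-4 → posterior Inverse-Gamma(7/2, 16)
obs 3: x=-6 → posterior Inverse-Gamma(4, 209/8)
obs 4: x=8 → posterior Inverse-Gamma(9/2, 285/4)
obs 5: x=-1 → posterior Inverse-Gamma(5, 571/8)
obs 6: x=-8 → posterior Inverse-Gamma(11/2, 185/2)
obs 7: x=8 → posterior Inverse-Gamma(6, 1101/8)
obs 8: x=-4 → posterior Inverse-Gamma(13/2, 563/4)
obs 9: x=-5 → posterior Inverse-Gamma(7, 1175/8)
obs 10: x=-8 → posterior Inverse-Gamma(15/2, 168)
obs 11: x=-3/4 → posterior Inverse-Gamma(8, 5385/32)
obs 12: x=5/2 → posterior Inverse-Gamma(17/2, 5641/32)
obs 13: x=-2 → posterior Inverse-Gamma(9, 5645/32)
obs 14: x=7/4 → posterior Inverse-Gamma(19/2, 2907/16)

k = 4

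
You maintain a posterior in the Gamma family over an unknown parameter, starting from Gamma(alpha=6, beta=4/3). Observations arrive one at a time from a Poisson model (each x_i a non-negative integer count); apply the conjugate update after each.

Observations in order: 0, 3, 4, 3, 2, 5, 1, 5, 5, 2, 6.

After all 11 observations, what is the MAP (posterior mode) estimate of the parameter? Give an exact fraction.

123/37

obs 1: x=0 → posterior Gamma(6, 7/3)
obs 2: x=3 → posterior Gamma(9, 10/3)
obs 3: x=4 → posterior Gamma(13, 13/3)
obs 4: x=3 → posterior Gamma(16, 16/3)
obs 5: x=2 → posterior Gamma(18, 19/3)
obs 6: x=5 → posterior Gamma(23, 22/3)
obs 7: x=1 → posterior Gamma(24, 25/3)
obs 8: x=5 → posterior Gamma(29, 28/3)
obs 9: x=5 → posterior Gamma(34, 31/3)
obs 10: x=2 → posterior Gamma(36, 34/3)
obs 11: x=6 → posterior Gamma(42, 37/3)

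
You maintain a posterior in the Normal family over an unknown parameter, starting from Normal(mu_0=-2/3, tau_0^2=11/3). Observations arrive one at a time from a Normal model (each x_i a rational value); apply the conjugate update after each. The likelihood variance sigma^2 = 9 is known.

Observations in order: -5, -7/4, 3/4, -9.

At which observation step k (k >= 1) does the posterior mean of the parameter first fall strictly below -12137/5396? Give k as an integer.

obs 1: x=-5 → posterior Normal(-73/38, 99/38)
obs 2: x=-7/4 → posterior Normal(-369/196, 99/49)
obs 3: x=3/4 → posterior Normal(-7/5, 33/20)
obs 4: x=-9 → posterior Normal(-183/71, 99/71)

k = 4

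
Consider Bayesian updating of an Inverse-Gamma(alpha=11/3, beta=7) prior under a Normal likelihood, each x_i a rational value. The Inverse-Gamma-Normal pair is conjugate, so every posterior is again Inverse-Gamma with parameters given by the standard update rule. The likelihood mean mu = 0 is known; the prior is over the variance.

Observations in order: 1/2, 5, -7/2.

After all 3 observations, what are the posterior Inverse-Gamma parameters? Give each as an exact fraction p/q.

obs 1: x=1/2 → posterior Inverse-Gamma(25/6, 57/8)
obs 2: x=5 → posterior Inverse-Gamma(14/3, 157/8)
obs 3: x=-7/2 → posterior Inverse-Gamma(31/6, 103/4)

alpha=31/6, beta=103/4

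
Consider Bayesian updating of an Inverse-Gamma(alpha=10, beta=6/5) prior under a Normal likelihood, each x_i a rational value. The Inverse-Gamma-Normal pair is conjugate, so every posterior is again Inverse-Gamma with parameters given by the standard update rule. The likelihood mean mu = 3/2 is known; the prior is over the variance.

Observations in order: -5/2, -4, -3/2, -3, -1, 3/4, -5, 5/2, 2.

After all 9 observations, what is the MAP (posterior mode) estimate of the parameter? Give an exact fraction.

10257/2480

obs 1: x=-5/2 → posterior Inverse-Gamma(21/2, 46/5)
obs 2: x=-4 → posterior Inverse-Gamma(11, 973/40)
obs 3: x=-3/2 → posterior Inverse-Gamma(23/2, 1153/40)
obs 4: x=-3 → posterior Inverse-Gamma(12, 779/20)
obs 5: x=-1 → posterior Inverse-Gamma(25/2, 1683/40)
obs 6: x=3/4 → posterior Inverse-Gamma(13, 6777/160)
obs 7: x=-5 → posterior Inverse-Gamma(27/2, 10157/160)
obs 8: x=5/2 → posterior Inverse-Gamma(14, 10237/160)
obs 9: x=2 → posterior Inverse-Gamma(29/2, 10257/160)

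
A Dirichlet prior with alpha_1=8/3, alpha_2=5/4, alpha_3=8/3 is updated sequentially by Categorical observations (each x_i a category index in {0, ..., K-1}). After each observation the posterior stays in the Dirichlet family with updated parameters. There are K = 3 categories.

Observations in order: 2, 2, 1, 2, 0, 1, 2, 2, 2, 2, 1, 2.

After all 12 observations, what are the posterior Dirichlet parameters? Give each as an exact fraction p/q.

obs 1: x=2 → posterior Dirichlet(8/3, 5/4, 11/3)
obs 2: x=2 → posterior Dirichlet(8/3, 5/4, 14/3)
obs 3: x=1 → posterior Dirichlet(8/3, 9/4, 14/3)
obs 4: x=2 → posterior Dirichlet(8/3, 9/4, 17/3)
obs 5: x=0 → posterior Dirichlet(11/3, 9/4, 17/3)
obs 6: x=1 → posterior Dirichlet(11/3, 13/4, 17/3)
obs 7: x=2 → posterior Dirichlet(11/3, 13/4, 20/3)
obs 8: x=2 → posterior Dirichlet(11/3, 13/4, 23/3)
obs 9: x=2 → posterior Dirichlet(11/3, 13/4, 26/3)
obs 10: x=2 → posterior Dirichlet(11/3, 13/4, 29/3)
obs 11: x=1 → posterior Dirichlet(11/3, 17/4, 29/3)
obs 12: x=2 → posterior Dirichlet(11/3, 17/4, 32/3)

alpha_1=11/3, alpha_2=17/4, alpha_3=32/3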